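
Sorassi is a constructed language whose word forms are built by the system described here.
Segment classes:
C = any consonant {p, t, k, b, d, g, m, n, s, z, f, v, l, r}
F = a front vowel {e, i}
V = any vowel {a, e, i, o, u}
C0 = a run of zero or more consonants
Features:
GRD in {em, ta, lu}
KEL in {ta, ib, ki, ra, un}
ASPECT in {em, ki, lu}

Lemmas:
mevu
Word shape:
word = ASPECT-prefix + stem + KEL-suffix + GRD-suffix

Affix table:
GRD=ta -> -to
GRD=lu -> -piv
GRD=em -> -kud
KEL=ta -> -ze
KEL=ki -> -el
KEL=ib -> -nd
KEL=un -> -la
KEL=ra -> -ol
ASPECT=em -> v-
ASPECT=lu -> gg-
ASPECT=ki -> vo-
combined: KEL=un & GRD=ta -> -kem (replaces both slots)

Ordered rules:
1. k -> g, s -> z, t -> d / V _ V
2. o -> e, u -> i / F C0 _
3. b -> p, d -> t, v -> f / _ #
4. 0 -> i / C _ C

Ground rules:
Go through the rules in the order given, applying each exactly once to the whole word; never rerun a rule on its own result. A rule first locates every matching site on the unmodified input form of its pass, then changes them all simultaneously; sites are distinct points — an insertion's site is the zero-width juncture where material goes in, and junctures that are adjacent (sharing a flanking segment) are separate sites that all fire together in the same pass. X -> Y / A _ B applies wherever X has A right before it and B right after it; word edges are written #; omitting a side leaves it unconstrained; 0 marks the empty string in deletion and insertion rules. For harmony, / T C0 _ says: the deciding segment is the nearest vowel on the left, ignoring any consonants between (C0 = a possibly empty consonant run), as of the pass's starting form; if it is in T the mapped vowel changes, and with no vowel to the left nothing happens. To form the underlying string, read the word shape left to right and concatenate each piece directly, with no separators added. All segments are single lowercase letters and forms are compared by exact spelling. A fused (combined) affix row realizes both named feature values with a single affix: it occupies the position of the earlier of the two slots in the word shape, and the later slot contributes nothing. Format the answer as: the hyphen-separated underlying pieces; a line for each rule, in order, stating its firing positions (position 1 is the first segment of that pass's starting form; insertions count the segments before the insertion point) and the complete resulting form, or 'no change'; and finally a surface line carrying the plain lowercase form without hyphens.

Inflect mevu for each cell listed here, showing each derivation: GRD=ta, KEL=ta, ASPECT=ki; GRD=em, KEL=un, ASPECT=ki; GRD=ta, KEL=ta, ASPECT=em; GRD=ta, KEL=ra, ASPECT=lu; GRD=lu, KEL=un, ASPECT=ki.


cell GRD=ta, KEL=ta, ASPECT=ki:
underlying: vo-mevu-ze-to
1. k -> g, s -> z, t -> d / V _ V: fires at position(s) 9: vomevuzedo
2. o -> e, u -> i / F C0 _: fires at position(s) 6, 10: vomevizede
3. b -> p, d -> t, v -> f / _ #: no change
4. 0 -> i / C _ C: no change
surface: vomevizede

cell GRD=em, KEL=un, ASPECT=ki:
underlying: vo-mevu-la-kud
1. k -> g, s -> z, t -> d / V _ V: fires at position(s) 9: vomevulagud
2. o -> e, u -> i / F C0 _: fires at position(s) 6: vomevilagud
3. b -> p, d -> t, v -> f / _ #: fires at position(s) 11: vomevilagut
4. 0 -> i / C _ C: no change
surface: vomevilagut

cell GRD=ta, KEL=ta, ASPECT=em:
underlying: v-mevu-ze-to
1. k -> g, s -> z, t -> d / V _ V: fires at position(s) 8: vmevuzedo
2. o -> e, u -> i / F C0 _: fires at position(s) 5, 9: vmevizede
3. b -> p, d -> t, v -> f / _ #: no change
4. 0 -> i / C _ C: inserts after position(s) 1: vimevizede
surface: vimevizede

cell GRD=ta, KEL=ra, ASPECT=lu:
underlying: gg-mevu-ol-to
1. k -> g, s -> z, t -> d / V _ V: no change
2. o -> e, u -> i / F C0 _: fires at position(s) 6: ggmeviolto
3. b -> p, d -> t, v -> f / _ #: no change
4. 0 -> i / C _ C: inserts after position(s) 1, 2, 8: gigimeviolito
surface: gigimeviolito

cell GRD=lu, KEL=un, ASPECT=ki:
underlying: vo-mevu-la-piv
1. k -> g, s -> z, t -> d / V _ V: no change
2. o -> e, u -> i / F C0 _: fires at position(s) 6: vomevilapiv
3. b -> p, d -> t, v -> f / _ #: fires at position(s) 11: vomevilapif
4. 0 -> i / C _ C: no change
surface: vomevilapif


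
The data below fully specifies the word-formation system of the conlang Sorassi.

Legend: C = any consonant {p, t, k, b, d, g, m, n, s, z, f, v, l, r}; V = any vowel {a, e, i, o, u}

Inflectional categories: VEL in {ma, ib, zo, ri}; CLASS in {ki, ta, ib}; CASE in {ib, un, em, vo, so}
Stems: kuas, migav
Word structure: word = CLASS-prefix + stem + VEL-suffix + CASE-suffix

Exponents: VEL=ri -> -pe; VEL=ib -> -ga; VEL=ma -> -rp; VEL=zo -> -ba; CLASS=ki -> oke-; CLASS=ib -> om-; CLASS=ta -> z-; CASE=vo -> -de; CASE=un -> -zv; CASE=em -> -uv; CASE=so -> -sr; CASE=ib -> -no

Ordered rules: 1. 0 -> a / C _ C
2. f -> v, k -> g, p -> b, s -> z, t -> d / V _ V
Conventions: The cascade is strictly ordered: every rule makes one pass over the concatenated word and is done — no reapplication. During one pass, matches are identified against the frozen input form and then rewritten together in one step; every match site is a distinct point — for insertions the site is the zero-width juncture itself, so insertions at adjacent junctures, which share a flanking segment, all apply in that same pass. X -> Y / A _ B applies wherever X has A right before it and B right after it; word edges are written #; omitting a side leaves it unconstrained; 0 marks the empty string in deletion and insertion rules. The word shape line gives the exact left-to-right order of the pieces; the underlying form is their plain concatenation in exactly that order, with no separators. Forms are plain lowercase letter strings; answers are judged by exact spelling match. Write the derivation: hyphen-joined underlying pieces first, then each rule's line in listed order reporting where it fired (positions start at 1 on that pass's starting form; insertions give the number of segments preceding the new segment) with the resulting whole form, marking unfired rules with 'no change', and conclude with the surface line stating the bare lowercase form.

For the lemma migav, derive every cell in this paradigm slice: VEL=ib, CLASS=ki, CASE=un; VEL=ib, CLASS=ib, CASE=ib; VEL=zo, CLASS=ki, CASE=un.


cell VEL=ib, CLASS=ki, CASE=un:
underlying: oke-migav-ga-zv
1. 0 -> a / C _ C: inserts after position(s) 8, 11: okemigavagazav
2. f -> v, k -> g, p -> b, s -> z, t -> d / V _ V: fires at position(s) 2: ogemigavagazav
surface: ogemigavagazav

cell VEL=ib, CLASS=ib, CASE=ib:
underlying: om-migav-ga-no
1. 0 -> a / C _ C: inserts after position(s) 2, 7: omamigavagano
2. f -> v, k -> g, p -> b, s -> z, t -> d / V _ V: no change
surface: omamigavagano

cell VEL=zo, CLASS=ki, CASE=un:
underlying: oke-migav-ba-zv
1. 0 -> a / C _ C: inserts after position(s) 8, 11: okemigavabazav
2. f -> v, k -> g, p -> b, s -> z, t -> d / V _ V: fires at position(s) 2: ogemigavabazav
surface: ogemigavabazav


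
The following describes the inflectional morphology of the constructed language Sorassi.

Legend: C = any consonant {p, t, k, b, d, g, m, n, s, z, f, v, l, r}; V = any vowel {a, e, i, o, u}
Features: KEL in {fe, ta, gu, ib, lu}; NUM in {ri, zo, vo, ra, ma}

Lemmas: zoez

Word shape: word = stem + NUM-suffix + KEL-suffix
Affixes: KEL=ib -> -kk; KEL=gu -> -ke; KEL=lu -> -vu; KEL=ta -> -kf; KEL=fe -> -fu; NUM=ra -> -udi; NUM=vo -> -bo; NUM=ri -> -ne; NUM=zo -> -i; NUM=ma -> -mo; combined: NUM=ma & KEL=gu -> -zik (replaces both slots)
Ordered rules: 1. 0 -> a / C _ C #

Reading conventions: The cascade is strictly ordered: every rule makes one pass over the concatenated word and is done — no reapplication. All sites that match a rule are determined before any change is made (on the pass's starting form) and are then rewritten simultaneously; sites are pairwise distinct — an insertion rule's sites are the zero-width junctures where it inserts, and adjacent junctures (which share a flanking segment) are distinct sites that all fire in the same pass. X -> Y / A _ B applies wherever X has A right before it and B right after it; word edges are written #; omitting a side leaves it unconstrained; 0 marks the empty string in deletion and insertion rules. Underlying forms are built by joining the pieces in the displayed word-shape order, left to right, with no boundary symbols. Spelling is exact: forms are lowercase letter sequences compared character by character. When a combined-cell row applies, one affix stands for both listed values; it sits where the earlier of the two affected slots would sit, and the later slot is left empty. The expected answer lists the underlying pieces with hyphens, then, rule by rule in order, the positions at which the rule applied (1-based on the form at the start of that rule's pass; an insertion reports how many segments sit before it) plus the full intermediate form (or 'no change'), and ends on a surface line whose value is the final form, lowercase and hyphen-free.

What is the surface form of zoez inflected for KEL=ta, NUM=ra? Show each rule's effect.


underlying: zoez-udi-kf
1. 0 -> a / C _ C #: inserts after position(s) 8: zoezudikaf
surface: zoezudikaf


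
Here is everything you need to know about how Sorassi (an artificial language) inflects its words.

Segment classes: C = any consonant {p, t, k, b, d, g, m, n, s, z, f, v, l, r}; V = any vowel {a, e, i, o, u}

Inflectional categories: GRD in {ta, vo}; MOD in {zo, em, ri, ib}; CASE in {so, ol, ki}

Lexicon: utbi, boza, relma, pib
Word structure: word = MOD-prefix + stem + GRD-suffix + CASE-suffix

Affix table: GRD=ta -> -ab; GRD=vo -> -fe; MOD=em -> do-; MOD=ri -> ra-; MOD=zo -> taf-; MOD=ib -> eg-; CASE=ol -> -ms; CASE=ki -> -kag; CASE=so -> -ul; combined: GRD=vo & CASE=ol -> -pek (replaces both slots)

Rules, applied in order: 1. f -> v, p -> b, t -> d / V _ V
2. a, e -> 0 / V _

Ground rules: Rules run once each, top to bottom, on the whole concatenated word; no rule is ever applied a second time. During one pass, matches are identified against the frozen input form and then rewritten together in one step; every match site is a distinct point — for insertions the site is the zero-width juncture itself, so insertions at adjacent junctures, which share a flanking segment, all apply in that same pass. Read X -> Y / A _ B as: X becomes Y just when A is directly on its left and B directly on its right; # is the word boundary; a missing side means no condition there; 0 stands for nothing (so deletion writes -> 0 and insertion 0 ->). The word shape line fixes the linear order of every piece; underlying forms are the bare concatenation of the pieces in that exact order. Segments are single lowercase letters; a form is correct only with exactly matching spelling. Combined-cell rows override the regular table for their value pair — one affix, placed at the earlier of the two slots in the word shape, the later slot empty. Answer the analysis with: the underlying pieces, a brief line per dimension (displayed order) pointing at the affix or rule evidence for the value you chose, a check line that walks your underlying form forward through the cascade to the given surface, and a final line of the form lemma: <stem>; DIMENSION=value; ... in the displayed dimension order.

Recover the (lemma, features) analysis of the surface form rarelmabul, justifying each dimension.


underlying: ra-relma-ab-ul
GRD=ta - signalled by the affix -ab
MOD=ri - signalled by the affix ra-
CASE=so - signalled by the affix -ul
check: rarelmaabul -> rarelmaabul -> rarelmabul
lemma: relma; GRD=ta; MOD=ri; CASE=so


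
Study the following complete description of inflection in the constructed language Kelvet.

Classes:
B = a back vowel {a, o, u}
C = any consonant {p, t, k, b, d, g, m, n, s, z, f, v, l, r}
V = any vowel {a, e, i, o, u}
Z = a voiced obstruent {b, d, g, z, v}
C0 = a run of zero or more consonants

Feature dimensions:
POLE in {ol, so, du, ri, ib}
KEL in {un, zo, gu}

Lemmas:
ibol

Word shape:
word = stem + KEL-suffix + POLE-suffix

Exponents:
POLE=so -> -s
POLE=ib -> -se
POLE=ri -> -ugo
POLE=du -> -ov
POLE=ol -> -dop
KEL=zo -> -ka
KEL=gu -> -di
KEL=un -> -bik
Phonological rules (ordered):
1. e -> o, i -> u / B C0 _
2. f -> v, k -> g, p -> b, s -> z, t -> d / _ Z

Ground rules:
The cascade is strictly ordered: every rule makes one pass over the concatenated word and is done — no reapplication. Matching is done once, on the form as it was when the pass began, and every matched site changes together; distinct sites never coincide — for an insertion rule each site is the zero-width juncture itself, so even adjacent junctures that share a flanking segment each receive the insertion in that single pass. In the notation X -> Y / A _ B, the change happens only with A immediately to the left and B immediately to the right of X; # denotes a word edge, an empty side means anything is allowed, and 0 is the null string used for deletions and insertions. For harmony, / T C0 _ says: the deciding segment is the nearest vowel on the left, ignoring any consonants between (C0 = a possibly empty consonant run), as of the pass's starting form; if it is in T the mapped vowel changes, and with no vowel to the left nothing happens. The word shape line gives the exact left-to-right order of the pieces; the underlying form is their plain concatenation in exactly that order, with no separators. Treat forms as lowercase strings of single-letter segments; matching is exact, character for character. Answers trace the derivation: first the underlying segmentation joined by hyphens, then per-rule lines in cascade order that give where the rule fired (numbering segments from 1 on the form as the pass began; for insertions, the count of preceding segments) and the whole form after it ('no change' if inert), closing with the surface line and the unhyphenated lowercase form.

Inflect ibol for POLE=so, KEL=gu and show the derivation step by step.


underlying: ibol-di-s
1. e -> o, i -> u / B C0 _: fires at position(s) 6: iboldus
2. f -> v, k -> g, p -> b, s -> z, t -> d / _ Z: no change
surface: iboldus


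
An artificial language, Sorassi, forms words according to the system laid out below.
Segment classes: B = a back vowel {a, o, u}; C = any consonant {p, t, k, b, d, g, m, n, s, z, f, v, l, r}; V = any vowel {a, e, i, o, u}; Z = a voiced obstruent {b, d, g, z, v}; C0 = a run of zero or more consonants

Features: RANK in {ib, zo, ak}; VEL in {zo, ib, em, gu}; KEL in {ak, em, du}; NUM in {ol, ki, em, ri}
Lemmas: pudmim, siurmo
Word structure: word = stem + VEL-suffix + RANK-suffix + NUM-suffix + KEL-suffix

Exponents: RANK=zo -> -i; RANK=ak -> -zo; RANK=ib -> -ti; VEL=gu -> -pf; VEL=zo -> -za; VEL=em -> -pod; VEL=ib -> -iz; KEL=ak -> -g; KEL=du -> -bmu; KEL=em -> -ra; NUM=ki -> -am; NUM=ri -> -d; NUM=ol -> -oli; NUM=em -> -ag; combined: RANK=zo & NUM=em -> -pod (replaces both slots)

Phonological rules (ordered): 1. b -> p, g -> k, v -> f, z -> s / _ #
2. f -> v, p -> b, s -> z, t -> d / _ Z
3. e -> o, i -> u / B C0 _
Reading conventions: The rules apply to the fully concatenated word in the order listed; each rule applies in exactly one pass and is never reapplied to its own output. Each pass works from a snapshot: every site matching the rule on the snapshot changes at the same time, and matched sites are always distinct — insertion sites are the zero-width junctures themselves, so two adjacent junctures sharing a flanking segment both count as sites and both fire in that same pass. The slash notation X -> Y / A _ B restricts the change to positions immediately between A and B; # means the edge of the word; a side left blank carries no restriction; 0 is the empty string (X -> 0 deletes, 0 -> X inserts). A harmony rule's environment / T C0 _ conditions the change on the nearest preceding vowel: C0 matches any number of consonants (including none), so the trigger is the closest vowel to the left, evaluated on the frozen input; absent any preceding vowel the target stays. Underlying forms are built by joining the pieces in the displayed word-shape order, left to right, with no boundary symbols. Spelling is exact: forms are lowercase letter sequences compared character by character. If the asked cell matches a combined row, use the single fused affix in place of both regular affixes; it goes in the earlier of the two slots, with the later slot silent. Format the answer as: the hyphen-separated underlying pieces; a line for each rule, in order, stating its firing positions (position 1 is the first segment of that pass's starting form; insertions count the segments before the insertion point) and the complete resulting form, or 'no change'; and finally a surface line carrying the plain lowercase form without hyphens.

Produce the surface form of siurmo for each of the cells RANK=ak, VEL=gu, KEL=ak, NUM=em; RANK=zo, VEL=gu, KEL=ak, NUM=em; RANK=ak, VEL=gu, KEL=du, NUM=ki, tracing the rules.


cell RANK=ak, VEL=gu, KEL=ak, NUM=em:
underlying: siurmo-pf-zo-ag-g
1. b -> p, g -> k, v -> f, z -> s / _ #: fires at position(s) 13: siurmopfzoagk
2. f -> v, p -> b, s -> z, t -> d / _ Z: fires at position(s) 8: siurmopvzoagk
3. e -> o, i -> u / B C0 _: no change
surface: siurmopvzoagk

cell RANK=zo, VEL=gu, KEL=ak, NUM=em:
underlying: siurmo-pf-pod-g
1. b -> p, g -> k, v -> f, z -> s / _ #: fires at position(s) 12: siurmopfpodk
2. f -> v, p -> b, s -> z, t -> d / _ Z: no change
3. e -> o, i -> u / B C0 _: no change
surface: siurmopfpodk

cell RANK=ak, VEL=gu, KEL=du, NUM=ki:
underlying: siurmo-pf-zo-am-bmu
1. b -> p, g -> k, v -> f, z -> s / _ #: no change
2. f -> v, p -> b, s -> z, t -> d / _ Z: fires at position(s) 8: siurmopvzoambmu
3. e -> o, i -> u / B C0 _: no change
surface: siurmopvzoambmu


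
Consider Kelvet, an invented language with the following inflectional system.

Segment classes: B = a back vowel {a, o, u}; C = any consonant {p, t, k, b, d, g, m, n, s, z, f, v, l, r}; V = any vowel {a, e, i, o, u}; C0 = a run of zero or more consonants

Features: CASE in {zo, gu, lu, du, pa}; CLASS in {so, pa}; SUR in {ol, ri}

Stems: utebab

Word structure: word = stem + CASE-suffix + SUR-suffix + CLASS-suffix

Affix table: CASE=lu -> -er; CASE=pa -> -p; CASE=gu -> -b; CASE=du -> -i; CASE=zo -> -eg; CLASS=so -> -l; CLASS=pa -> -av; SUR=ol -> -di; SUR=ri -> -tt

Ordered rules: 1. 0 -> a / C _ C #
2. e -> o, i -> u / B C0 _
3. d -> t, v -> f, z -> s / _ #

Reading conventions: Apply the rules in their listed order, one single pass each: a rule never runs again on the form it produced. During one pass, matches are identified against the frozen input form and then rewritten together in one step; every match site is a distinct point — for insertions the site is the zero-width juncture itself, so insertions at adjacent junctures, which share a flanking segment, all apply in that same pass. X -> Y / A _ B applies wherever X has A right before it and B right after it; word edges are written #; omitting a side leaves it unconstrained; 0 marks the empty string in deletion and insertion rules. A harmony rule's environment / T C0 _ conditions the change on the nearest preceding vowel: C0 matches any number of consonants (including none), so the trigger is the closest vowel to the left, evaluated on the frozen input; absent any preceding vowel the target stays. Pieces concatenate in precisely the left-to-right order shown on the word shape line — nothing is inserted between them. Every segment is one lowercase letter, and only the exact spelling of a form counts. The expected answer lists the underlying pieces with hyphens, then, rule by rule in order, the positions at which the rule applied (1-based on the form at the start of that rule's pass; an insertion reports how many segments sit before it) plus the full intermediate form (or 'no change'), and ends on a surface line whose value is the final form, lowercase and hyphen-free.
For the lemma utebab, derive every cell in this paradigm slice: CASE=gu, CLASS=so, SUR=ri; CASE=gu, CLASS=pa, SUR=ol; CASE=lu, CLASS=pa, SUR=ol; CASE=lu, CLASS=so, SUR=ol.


cell CASE=gu, CLASS=so, SUR=ri:
underlying: utebab-b-tt-l
1. 0 -> a / C _ C #: inserts after position(s) 9: utebabbttal
2. e -> o, i -> u / B C0 _: fires at position(s) 3: utobabbttal
3. d -> t, v -> f, z -> s / _ #: no change
surface: utobabbttal

cell CASE=gu, CLASS=pa, SUR=ol:
underlying: utebab-b-di-av
1. 0 -> a / C _ C #: no change
2. e -> o, i -> u / B C0 _: fires at position(s) 3, 9: utobabbduav
3. d -> t, v -> f, z -> s / _ #: fires at position(s) 11: utobabbduaf
surface: utobabbduaf

cell CASE=lu, CLASS=pa, SUR=ol:
underlying: utebab-er-di-av
1. 0 -> a / C _ C #: no change
2. e -> o, i -> u / B C0 _: fires at position(s) 3, 7: utobabordiav
3. d -> t, v -> f, z -> s / _ #: fires at position(s) 12: utobabordiaf
surface: utobabordiaf

cell CASE=lu, CLASS=so, SUR=ol:
underlying: utebab-er-di-l
1. 0 -> a / C _ C #: no change
2. e -> o, i -> u / B C0 _: fires at position(s) 3, 7: utobabordil
3. d -> t, v -> f, z -> s / _ #: no change
surface: utobabordil


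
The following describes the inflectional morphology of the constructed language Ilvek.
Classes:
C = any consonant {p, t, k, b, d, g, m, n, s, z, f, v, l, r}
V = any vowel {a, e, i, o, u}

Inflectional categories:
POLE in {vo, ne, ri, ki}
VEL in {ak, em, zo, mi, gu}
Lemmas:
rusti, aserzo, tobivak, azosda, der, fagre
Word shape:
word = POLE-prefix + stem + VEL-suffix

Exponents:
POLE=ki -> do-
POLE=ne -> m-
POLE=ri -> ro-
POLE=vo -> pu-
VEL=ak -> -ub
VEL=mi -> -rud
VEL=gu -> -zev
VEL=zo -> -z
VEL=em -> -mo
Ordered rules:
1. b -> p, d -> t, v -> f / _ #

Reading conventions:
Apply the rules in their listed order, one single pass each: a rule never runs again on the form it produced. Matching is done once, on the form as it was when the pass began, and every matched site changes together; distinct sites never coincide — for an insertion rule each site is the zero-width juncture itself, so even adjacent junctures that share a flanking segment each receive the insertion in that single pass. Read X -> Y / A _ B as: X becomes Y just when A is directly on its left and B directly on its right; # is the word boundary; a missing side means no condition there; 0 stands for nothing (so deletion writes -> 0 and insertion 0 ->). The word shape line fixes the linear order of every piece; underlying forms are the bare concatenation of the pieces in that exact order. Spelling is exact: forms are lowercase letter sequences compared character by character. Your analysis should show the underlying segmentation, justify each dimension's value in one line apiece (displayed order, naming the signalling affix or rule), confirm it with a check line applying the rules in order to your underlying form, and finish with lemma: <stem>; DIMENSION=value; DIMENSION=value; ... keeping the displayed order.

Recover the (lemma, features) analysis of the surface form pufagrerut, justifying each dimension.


underlying: pu-fagre-rud
POLE=vo - signalled by the affix pu-
VEL=mi - signalled by the affix -rud
check: pufagrerud -> pufagrerut
lemma: fagre; POLE=vo; VEL=mi


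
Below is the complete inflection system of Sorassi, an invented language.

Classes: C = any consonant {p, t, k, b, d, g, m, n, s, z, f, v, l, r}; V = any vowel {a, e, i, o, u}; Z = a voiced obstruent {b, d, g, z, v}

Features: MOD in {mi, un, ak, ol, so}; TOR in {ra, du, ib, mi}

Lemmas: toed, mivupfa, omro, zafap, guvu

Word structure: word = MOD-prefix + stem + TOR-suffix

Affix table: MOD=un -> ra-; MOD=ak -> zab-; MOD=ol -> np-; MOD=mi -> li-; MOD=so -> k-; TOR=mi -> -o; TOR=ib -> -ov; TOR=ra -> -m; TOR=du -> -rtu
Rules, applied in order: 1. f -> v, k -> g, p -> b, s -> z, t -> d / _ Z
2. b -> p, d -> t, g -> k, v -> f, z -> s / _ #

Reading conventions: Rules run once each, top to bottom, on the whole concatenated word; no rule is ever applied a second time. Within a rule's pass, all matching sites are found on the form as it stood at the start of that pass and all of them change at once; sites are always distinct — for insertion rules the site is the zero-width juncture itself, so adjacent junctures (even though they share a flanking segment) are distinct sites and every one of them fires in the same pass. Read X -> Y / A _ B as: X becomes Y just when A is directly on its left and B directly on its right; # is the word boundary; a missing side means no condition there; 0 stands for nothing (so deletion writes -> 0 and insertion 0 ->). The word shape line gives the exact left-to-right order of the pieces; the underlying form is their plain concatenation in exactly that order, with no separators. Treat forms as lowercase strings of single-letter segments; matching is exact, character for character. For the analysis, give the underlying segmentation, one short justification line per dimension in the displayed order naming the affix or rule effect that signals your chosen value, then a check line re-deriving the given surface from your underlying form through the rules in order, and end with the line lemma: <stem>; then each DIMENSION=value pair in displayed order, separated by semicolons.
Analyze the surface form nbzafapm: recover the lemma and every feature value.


underlying: np-zafap-m
MOD=ol - signalled by the affix np-
TOR=ra - signalled by the affix -m
check: npzafapm -> nbzafapm -> nbzafapm
lemma: zafap; MOD=ol; TOR=ra


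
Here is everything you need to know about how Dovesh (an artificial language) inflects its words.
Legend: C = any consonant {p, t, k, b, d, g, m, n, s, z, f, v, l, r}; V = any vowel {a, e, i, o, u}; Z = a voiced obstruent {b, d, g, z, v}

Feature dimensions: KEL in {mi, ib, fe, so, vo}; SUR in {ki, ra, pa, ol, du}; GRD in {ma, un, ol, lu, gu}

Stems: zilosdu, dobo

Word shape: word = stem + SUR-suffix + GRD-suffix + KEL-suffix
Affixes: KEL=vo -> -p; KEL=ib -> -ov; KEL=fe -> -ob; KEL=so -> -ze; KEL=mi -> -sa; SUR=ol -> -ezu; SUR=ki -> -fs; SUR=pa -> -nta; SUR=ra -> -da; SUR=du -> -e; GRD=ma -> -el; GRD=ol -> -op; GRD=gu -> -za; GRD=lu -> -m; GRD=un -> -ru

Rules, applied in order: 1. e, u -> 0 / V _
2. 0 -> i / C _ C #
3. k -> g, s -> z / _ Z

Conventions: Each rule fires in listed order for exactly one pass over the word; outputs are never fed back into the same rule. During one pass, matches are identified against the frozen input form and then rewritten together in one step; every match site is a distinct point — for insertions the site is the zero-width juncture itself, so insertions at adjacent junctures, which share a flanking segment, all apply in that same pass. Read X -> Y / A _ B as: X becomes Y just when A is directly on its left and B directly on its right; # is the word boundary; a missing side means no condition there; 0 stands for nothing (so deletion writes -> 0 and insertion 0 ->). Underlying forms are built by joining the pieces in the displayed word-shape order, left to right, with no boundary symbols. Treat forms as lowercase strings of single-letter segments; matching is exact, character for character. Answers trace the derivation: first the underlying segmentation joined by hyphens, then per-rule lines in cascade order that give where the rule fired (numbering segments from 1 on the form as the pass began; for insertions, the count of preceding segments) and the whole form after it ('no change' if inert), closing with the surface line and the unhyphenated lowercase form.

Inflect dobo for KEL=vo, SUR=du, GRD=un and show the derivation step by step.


underlying: dobo-e-ru-p
1. e, u -> 0 / V _: fires at position(s) 5: doborup
2. 0 -> i / C _ C #: no change
3. k -> g, s -> z / _ Z: no change
surface: doborup


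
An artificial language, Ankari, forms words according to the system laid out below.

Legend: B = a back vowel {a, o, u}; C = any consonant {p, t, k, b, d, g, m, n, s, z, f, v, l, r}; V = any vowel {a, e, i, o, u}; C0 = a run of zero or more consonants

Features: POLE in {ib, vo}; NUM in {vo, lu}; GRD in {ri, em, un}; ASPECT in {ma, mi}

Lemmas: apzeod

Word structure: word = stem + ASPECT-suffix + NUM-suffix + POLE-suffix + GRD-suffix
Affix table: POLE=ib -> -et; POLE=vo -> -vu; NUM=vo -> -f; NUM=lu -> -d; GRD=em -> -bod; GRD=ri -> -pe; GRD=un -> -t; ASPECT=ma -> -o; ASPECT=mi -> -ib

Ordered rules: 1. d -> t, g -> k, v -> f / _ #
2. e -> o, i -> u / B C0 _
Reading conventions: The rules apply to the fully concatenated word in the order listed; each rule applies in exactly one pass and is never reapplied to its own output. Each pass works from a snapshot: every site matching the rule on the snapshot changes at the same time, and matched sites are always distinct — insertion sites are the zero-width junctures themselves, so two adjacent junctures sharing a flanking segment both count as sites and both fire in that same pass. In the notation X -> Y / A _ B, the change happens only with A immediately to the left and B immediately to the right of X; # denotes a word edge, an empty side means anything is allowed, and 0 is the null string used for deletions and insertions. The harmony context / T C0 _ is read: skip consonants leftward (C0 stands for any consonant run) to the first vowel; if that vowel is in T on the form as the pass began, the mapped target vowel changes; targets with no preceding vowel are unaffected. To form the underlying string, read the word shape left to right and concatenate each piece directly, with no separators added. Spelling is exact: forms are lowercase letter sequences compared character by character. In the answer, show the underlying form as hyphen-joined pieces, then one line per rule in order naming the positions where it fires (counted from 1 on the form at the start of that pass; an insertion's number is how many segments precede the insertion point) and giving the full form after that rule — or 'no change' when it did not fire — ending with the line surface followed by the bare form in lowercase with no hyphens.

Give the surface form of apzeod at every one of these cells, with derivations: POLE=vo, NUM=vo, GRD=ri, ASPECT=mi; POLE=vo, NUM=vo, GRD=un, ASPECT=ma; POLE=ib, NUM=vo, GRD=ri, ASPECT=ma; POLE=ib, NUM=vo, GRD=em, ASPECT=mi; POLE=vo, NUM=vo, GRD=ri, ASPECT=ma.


cell POLE=vo, NUM=vo, GRD=ri, ASPECT=mi:
underlying: apzeod-ib-f-vu-pe
1. d -> t, g -> k, v -> f / _ #: no change
2. e -> o, i -> u / B C0 _: fires at position(s) 4, 7, 13: apzoodubfvupo
surface: apzoodubfvupo

cell POLE=vo, NUM=vo, GRD=un, ASPECT=ma:
underlying: apzeod-o-f-vu-t
1. d -> t, g -> k, v -> f / _ #: no change
2. e -> o, i -> u / B C0 _: fires at position(s) 4: apzoodofvut
surface: apzoodofvut

cell POLE=ib, NUM=vo, GRD=ri, ASPECT=ma:
underlying: apzeod-o-f-et-pe
1. d -> t, g -> k, v -> f / _ #: no change
2. e -> o, i -> u / B C0 _: fires at position(s) 4, 9: apzoodofotpe
surface: apzoodofotpe

cell POLE=ib, NUM=vo, GRD=em, ASPECT=mi:
underlying: apzeod-ib-f-et-bod
1. d -> t, g -> k, v -> f / _ #: fires at position(s) 14: apzeodibfetbot
2. e -> o, i -> u / B C0 _: fires at position(s) 4, 7: apzoodubfetbot
surface: apzoodubfetbot

cell POLE=vo, NUM=vo, GRD=ri, ASPECT=ma:
underlying: apzeod-o-f-vu-pe
1. d -> t, g -> k, v -> f / _ #: no change
2. e -> o, i -> u / B C0 _: fires at position(s) 4, 12: apzoodofvupo
surface: apzoodofvupo


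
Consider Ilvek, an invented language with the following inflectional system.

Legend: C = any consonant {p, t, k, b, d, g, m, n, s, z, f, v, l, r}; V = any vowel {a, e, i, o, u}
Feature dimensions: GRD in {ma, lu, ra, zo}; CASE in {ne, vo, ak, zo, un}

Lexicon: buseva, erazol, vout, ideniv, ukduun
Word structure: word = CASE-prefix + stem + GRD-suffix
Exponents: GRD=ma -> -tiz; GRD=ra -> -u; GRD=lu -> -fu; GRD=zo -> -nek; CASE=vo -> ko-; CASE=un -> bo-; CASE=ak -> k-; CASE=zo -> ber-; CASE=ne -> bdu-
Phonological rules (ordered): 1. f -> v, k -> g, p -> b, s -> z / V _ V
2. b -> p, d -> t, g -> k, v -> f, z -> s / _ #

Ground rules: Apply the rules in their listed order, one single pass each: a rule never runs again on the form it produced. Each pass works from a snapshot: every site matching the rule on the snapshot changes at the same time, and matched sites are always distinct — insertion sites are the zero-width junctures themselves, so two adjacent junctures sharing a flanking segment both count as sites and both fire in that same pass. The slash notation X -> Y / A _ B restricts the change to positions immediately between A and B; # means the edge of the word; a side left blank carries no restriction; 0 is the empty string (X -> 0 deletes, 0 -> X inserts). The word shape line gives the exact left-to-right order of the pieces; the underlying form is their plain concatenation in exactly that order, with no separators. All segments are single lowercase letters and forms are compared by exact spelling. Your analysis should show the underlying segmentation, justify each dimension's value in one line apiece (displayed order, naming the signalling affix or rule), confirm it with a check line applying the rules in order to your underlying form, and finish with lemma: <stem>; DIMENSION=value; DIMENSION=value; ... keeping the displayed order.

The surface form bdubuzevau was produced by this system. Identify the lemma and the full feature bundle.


underlying: bdu-buseva-u
GRD=ra - signalled by the affix -u
CASE=ne - signalled by the affix bdu-
check: bdubusevau -> bdubuzevau -> bdubuzevau
lemma: buseva; GRD=ra; CASE=ne


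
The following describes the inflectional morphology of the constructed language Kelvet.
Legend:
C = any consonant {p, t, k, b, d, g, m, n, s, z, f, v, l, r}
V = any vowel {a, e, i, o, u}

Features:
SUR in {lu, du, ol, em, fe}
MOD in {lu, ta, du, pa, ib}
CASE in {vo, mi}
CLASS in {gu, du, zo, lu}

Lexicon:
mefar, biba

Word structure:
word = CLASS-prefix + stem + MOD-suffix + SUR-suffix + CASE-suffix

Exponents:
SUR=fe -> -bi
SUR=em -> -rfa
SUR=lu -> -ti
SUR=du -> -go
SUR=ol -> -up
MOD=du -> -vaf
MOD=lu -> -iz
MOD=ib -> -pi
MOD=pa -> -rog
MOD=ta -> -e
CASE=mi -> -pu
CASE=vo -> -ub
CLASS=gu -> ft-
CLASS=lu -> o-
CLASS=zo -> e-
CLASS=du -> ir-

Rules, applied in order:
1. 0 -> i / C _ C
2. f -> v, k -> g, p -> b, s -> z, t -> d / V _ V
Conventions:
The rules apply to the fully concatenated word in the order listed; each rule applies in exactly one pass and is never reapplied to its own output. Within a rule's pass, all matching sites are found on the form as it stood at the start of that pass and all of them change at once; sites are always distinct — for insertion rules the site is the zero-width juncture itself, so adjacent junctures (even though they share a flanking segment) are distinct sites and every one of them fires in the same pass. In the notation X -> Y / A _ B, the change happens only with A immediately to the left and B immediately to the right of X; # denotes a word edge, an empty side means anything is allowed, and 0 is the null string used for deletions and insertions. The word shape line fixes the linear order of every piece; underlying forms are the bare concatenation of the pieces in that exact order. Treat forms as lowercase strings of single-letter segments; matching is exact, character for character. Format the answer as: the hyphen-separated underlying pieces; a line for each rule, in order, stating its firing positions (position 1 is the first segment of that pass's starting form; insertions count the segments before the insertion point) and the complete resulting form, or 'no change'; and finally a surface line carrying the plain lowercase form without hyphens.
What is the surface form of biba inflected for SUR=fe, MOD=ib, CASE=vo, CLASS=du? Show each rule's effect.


underlying: ir-biba-pi-bi-ub
1. 0 -> i / C _ C: inserts after position(s) 2: iribibapibiub
2. f -> v, k -> g, p -> b, s -> z, t -> d / V _ V: fires at position(s) 8: iribibabibiub
surface: iribibabibiub


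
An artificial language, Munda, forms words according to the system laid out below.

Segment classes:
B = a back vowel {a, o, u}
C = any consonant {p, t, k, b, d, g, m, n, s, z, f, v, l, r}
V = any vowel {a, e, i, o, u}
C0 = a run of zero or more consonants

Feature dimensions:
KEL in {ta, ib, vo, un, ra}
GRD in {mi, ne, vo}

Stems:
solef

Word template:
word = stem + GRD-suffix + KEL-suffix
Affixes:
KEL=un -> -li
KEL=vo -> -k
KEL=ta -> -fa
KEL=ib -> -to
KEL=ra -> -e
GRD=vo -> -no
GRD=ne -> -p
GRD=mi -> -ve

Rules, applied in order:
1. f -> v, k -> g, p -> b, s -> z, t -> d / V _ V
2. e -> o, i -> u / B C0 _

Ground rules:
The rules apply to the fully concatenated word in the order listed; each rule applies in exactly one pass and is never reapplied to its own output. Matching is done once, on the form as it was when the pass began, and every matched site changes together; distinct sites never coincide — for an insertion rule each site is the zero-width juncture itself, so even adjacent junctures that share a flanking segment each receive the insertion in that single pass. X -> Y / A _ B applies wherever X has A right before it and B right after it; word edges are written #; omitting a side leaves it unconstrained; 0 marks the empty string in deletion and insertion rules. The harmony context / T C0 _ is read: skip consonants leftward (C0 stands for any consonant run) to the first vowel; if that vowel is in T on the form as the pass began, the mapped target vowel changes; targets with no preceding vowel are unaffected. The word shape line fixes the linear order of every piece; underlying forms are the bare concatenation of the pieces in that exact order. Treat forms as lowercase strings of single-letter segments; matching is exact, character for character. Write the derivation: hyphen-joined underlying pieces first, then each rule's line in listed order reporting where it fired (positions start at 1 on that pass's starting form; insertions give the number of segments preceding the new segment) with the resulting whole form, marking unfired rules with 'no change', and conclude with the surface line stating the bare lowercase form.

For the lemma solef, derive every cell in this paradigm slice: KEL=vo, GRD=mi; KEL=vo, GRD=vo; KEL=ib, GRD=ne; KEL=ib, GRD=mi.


cell KEL=vo, GRD=mi:
underlying: solef-ve-k
1. f -> v, k -> g, p -> b, s -> z, t -> d / V _ V: no change
2. e -> o, i -> u / B C0 _: fires at position(s) 4: solofvek
surface: solofvek

cell KEL=vo, GRD=vo:
underlying: solef-no-k
1. f -> v, k -> g, p -> b, s -> z, t -> d / V _ V: no change
2. e -> o, i -> u / B C0 _: fires at position(s) 4: solofnok
surface: solofnok

cell KEL=ib, GRD=ne:
underlying: solef-p-to
1. f -> v, k -> g, p -> b, s -> z, t -> d / V _ V: no change
2. e -> o, i -> u / B C0 _: fires at position(s) 4: solofpto
surface: solofpto

cell KEL=ib, GRD=mi:
underlying: solef-ve-to
1. f -> v, k -> g, p -> b, s -> z, t -> d / V _ V: fires at position(s) 8: solefvedo
2. e -> o, i -> u / B C0 _: fires at position(s) 4: solofvedo
surface: solofvedo


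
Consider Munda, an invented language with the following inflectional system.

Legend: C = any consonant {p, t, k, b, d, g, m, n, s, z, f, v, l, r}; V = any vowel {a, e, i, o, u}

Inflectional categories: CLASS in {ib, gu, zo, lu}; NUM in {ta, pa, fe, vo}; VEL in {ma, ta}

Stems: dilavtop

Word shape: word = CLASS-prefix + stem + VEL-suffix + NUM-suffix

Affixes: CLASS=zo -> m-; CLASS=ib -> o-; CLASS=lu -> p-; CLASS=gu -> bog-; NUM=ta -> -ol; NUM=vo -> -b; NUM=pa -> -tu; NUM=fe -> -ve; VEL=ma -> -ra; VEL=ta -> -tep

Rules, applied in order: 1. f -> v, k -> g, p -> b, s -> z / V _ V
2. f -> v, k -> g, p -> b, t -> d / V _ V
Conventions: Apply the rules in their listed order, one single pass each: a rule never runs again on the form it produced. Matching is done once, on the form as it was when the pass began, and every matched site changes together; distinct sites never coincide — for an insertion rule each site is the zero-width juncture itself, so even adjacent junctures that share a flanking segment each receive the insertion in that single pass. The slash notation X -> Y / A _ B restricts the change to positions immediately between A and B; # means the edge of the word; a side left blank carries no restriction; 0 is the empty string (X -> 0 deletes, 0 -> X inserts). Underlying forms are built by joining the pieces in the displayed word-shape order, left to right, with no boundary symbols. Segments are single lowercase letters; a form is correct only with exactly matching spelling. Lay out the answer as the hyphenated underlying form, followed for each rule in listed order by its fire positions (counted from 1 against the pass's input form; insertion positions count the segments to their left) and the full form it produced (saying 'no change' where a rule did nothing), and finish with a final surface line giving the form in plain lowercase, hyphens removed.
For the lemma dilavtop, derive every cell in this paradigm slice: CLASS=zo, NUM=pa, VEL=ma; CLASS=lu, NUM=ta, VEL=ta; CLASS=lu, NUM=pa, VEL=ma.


cell CLASS=zo, NUM=pa, VEL=ma:
underlying: m-dilavtop-ra-tu
1. f -> v, k -> g, p -> b, s -> z / V _ V: no change
2. f -> v, k -> g, p -> b, t -> d / V _ V: fires at position(s) 12: mdilavtopradu
surface: mdilavtopradu

cell CLASS=lu, NUM=ta, VEL=ta:
underlying: p-dilavtop-tep-ol
1. f -> v, k -> g, p -> b, s -> z / V _ V: fires at position(s) 12: pdilavtoptebol
2. f -> v, k -> g, p -> b, t -> d / V _ V: no change
surface: pdilavtoptebol

cell CLASS=lu, NUM=pa, VEL=ma:
underlying: p-dilavtop-ra-tu
1. f -> v, k -> g, p -> b, s -> z / V _ V: no change
2. f -> v, k -> g, p -> b, t -> d / V _ V: fires at position(s) 12: pdilavtopradu
surface: pdilavtopradu
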